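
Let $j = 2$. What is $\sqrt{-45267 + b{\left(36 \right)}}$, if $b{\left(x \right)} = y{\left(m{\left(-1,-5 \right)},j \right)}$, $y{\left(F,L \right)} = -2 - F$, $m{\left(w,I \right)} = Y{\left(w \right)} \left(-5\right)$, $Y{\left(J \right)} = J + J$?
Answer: $9 i \sqrt{559} \approx 212.79 i$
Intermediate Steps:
$Y{\left(J \right)} = 2 J$
$m{\left(w,I \right)} = - 10 w$ ($m{\left(w,I \right)} = 2 w \left(-5\right) = - 10 w$)
$b{\left(x \right)} = -12$ ($b{\left(x \right)} = -2 - \left(-10\right) \left(-1\right) = -2 - 10 = -12$)
$\sqrt{-45267 + b{\left(36 \right)}} = \sqrt{-45267 - 12} = \sqrt{-45279} = 9 i \sqrt{559}$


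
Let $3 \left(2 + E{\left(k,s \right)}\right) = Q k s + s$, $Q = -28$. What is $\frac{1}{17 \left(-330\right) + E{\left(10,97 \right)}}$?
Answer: $- \frac{1}{14633} \approx -6.8339 \cdot 10^{-5}$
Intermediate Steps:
$E{\left(k,s \right)} = -2 + \frac{s}{3} - \frac{28 k s}{3}$ ($E{\left(k,s \right)} = -2 + \frac{- 28 k s + s}{3} = -2 + \frac{s - 28 k s}{3} = -2 - \left(- \frac{s}{3} + \frac{28 k s}{3}\right) = -2 + \frac{s}{3} - \frac{28 k s}{3}$)
$\frac{1}{17 \left(-330\right) + E{\left(10,97 \right)}} = \frac{1}{17 \left(-330\right) - \left(- \frac{91}{3} + \frac{27160}{3}\right)} = \frac{1}{-5610 - 9023} = \frac{1}{-14633} = - \frac{1}{14633}$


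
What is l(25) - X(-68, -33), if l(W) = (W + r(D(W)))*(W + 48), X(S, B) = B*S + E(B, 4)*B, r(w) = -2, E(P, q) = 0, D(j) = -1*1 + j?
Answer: -565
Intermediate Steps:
D(j) = -1 + j
X(S, B) = B*S (X(S, B) = B*S + 0*B = B*S + 0 = B*S)
l(W) = (-2 + W)*(48 + W) (l(W) = (W - 2)*(W + 48) = (-2 + W)*(48 + W))
l(25) - X(-68, -33) = (-96 + 25² + 46*25) - (-33)*(-68) = (-96 + 625 + 1150) - 1*2244 = 1679 - 2244 = -565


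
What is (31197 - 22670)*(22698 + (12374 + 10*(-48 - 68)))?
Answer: 289167624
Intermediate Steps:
(31197 - 22670)*(22698 + (12374 + 10*(-48 - 68))) = 8527*(22698 + (12374 + 10*(-116))) = 8527*(22698 + (12374 - 1160)) = 8527*(22698 + 11214) = 8527*33912 = 289167624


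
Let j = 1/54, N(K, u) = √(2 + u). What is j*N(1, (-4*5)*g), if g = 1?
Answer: I*√2/18 ≈ 0.078567*I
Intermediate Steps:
j = 1/54 ≈ 0.018519
j*N(1, (-4*5)*g) = √(2 - 4*5*1)/54 = √(2 - 20*1)/54 = √(2 - 20)/54 = √(-18)/54 = (3*I*√2)/54 = I*√2/18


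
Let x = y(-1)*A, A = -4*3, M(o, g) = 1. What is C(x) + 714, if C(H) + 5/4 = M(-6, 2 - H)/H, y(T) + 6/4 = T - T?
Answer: 25661/36 ≈ 712.81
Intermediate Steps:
y(T) = -3/2 (y(T) = -3/2 + (T - T) = -3/2 + 0 = -3/2)
A = -12
x = 18 (x = -3/2*(-12) = 18)
C(H) = -5/4 + 1/H
C(x) + 714 = (-5/4 + 1/18) + 714 = -43/36 + 714 = 25661/36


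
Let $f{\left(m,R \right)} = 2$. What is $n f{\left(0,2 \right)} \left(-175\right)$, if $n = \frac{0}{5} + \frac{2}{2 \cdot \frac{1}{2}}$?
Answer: $-700$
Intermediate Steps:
$n = 2$ ($n = 0 \cdot \frac{1}{5} + \frac{2}{2 \cdot \frac{1}{2}} = 0 + \frac{2}{1} = 0 + 2 \cdot 1 = 0 + 2 = 2$)
$n f{\left(0,2 \right)} \left(-175\right) = 2 \cdot 2 \left(-175\right) = 4 \left(-175\right) = -700$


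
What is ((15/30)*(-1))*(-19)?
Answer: 19/2 ≈ 9.5000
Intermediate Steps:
((15/30)*(-1))*(-19) = ((15*(1/30))*(-1))*(-19) = ((½)*(-1))*(-19) = -½*(-19) = 19/2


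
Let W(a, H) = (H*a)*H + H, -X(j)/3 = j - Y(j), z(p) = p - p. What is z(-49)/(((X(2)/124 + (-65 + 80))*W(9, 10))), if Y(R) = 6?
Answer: 0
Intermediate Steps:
z(p) = 0
X(j) = 18 - 3*j (X(j) = -3*(j - 1*6) = -3*(j - 6) = -3*(-6 + j) = 18 - 3*j)
W(a, H) = H + a*H**2 (W(a, H) = a*H**2 + H = H + a*H**2)
z(-49)/(((X(2)/124 + (-65 + 80))*W(9, 10))) = 0/((((18 - 3*2)/124 + (-65 + 80))*(10*(1 + 10*9)))) = 0/((((18 - 6)*(1/124) + 15)*(10*(1 + 90)))) = 0/(((12*(1/124) + 15)*(10*91))) = 0/(((3/31 + 15)*910)) = 0/(((468/31)*910)) = 0/(425880/31) = 0*(31/425880) = 0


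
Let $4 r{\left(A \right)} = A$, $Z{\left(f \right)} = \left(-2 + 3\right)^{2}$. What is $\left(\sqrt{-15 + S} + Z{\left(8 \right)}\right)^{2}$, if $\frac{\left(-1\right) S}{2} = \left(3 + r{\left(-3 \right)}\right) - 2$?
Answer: $- \frac{29}{2} + i \sqrt{62} \approx -14.5 + 7.874 i$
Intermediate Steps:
$Z{\left(f \right)} = 1$ ($Z{\left(f \right)} = 1^{2} = 1$)
$r{\left(A \right)} = \frac{A}{4}$
$S = - \frac{1}{2}$ ($S = - 2 \left(\left(3 + \frac{1}{4} \left(-3\right)\right) - 2\right) = - 2 \left(\left(3 - \frac{3}{4}\right) - 2\right) = - 2 \left(\frac{9}{4} - 2\right) = \left(-2\right) \frac{1}{4} = - \frac{1}{2} \approx -0.5$)
$\left(\sqrt{-15 + S} + Z{\left(8 \right)}\right)^{2} = \left(\sqrt{-15 - \frac{1}{2}} + 1\right)^{2} = \left(\sqrt{- \frac{31}{2}} + 1\right)^{2} = \left(\frac{i \sqrt{62}}{2} + 1\right)^{2} = \left(1 + \frac{i \sqrt{62}}{2}\right)^{2}$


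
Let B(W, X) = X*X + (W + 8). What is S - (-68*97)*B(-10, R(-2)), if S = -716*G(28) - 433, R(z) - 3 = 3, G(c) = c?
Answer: 203783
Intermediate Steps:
R(z) = 6 (R(z) = 3 + 3 = 6)
B(W, X) = 8 + W + X**2 (B(W, X) = X**2 + (8 + W) = 8 + W + X**2)
S = -20481 (S = -716*28 - 433 = -20048 - 433 = -20481)
S - (-68*97)*B(-10, R(-2)) = -20481 - (-68*97)*(8 - 10 + 6**2) = -20481 - (-6596)*(8 - 10 + 36) = -20481 - (-6596)*34 = -20481 - 1*(-224264) = -20481 + 224264 = 203783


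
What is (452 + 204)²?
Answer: 430336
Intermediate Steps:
(452 + 204)² = 656² = 430336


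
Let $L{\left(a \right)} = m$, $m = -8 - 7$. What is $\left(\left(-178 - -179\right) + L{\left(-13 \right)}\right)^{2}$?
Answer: $196$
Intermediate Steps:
$m = -15$ ($m = -8 - 7 = -15$)
$L{\left(a \right)} = -15$
$\left(\left(-178 - -179\right) + L{\left(-13 \right)}\right)^{2} = \left(\left(-178 - -179\right) - 15\right)^{2} = \left(\left(-178 + 179\right) - 15\right)^{2} = \left(1 - 15\right)^{2} = \left(-14\right)^{2} = 196$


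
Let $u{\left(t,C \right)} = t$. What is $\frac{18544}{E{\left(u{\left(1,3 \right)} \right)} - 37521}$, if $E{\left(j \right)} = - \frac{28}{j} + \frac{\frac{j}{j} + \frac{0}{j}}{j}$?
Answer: $- \frac{4636}{9387} \approx -0.49387$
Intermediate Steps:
$E{\left(j \right)} = - \frac{27}{j}$ ($E{\left(j \right)} = - \frac{28}{j} + \frac{1 + 0}{j} = - \frac{28}{j} + 1 \frac{1}{j} = - \frac{28}{j} + \frac{1}{j} = - \frac{27}{j}$)
$\frac{18544}{E{\left(u{\left(1,3 \right)} \right)} - 37521} = \frac{18544}{- \frac{27}{1} - 37521} = \frac{18544}{\left(-27\right) 1 - 37521} = \frac{18544}{-27 - 37521} = \frac{18544}{-37548} = 18544 \left(- \frac{1}{37548}\right) = - \frac{4636}{9387}$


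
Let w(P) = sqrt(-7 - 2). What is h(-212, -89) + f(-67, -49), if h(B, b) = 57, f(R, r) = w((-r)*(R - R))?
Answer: 57 + 3*I ≈ 57.0 + 3.0*I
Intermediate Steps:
w(P) = 3*I (w(P) = sqrt(-9) = 3*I)
f(R, r) = 3*I
h(-212, -89) + f(-67, -49) = 57 + 3*I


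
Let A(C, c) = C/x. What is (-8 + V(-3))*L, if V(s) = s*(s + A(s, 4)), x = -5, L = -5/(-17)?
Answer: -4/17 ≈ -0.23529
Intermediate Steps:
L = 5/17 (L = -5*(-1/17) = 5/17 ≈ 0.29412)
A(C, c) = -C/5 (A(C, c) = C/(-5) = C*(-1/5) = -C/5)
V(s) = 4*s**2/5 (V(s) = s*(s - s/5) = s*(4*s/5) = 4*s**2/5)
(-8 + V(-3))*L = (-8 + (4/5)*(-3)**2)*(5/17) = (-8 + (4/5)*9)*(5/17) = (-8 + 36/5)*(5/17) = -4/5*5/17 = -4/17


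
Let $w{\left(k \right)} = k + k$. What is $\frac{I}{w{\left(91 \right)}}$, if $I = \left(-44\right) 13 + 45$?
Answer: $- \frac{527}{182} \approx -2.8956$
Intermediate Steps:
$w{\left(k \right)} = 2 k$
$I = -527$ ($I = -572 + 45 = -527$)
$\frac{I}{w{\left(91 \right)}} = - \frac{527}{2 \cdot 91} = - \frac{527}{182}$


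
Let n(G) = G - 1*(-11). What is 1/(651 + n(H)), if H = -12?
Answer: 1/650 ≈ 0.0015385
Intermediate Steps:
n(G) = 11 + G (n(G) = G + 11 = 11 + G)
1/(651 + n(H)) = 1/(651 + (11 - 12)) = 1/(651 - 1) = 1/650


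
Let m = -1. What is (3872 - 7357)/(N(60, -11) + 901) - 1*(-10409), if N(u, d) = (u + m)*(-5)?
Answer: 6304369/606 ≈ 10403.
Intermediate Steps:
N(u, d) = 5 - 5*u (N(u, d) = (u - 1)*(-5) = (-1 + u)*(-5) = 5 - 5*u)
(3872 - 7357)/(N(60, -11) + 901) - 1*(-10409) = (3872 - 7357)/((5 - 5*60) + 901) - 1*(-10409) = -3485/((5 - 300) + 901) + 10409 = -3485/(-295 + 901) + 10409 = -3485/606 + 10409 = 6304369/606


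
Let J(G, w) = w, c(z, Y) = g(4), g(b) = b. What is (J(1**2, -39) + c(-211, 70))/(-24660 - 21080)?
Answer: 7/9148 ≈ 0.00076519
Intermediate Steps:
c(z, Y) = 4
(J(1**2, -39) + c(-211, 70))/(-24660 - 21080) = (-39 + 4)/(-24660 - 21080) = -35/(-45740) = -35*(-1/45740) = 7/9148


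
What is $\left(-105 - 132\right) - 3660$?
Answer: $-3897$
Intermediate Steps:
$\left(-105 - 132\right) - 3660 = -237 - 3660 = -3897$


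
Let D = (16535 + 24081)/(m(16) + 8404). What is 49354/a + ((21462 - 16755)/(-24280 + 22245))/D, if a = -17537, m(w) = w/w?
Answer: -954617693827/289899096344 ≈ -3.2929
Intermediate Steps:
m(w) = 1
D = 40616/8405 (D = (16535 + 24081)/(1 + 8404) = 40616/8405 ≈ 4.8324)
49354/a + ((21462 - 16755)/(-24280 + 22245))/D = 49354/(-17537) + ((21462 - 16755)/(-24280 + 22245))/(40616/8405) = 49354*(-1/17537) + (4707/(-2035))*(8405/40616) = -49354/17537 + (4707*(-1/2035))*(8405/40616) = -49354/17537 - 4707/2035*8405/40616 = -49354/17537 - 7912467/16530712 = -954617693827/289899096344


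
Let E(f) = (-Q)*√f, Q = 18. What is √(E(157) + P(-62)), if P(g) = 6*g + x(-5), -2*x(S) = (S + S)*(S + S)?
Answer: √(-422 - 18*√157) ≈ 25.447*I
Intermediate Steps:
E(f) = -18*√f (E(f) = (-1*18)*√f = -18*√f)
x(S) = -2*S² (x(S) = -(S + S)*(S + S)/2 = -2*S*2*S/2 = -2*S²)
P(g) = -50 + 6*g (P(g) = 6*g - 2*(-5)² = 6*g - 2*25 = 6*g - 50 = -50 + 6*g)
√(E(157) + P(-62)) = √(-18*√157 + (-50 + 6*(-62))) = √(-18*√157 + (-50 - 372)) = √(-18*√157 - 422) = √(-422 - 18*√157)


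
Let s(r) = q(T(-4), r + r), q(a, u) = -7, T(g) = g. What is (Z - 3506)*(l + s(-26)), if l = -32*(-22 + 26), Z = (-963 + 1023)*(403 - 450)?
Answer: 854010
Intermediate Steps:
s(r) = -7
Z = -2820 (Z = 60*(-47) = -2820)
l = -128 (l = -32*4 = -128)
(Z - 3506)*(l + s(-26)) = (-2820 - 3506)*(-128 - 7) = -6326*(-135) = 854010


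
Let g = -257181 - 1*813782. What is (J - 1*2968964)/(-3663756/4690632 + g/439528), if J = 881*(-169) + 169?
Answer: 267817382634666336/276409027741 ≈ 9.6892e+5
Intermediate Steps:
J = -148720 (J = -148889 + 169 = -148720)
g = -1070963 (g = -257181 - 813782 = -1070963)
(J - 1*2968964)/(-3663756/4690632 + g/439528) = (-148720 - 1*2968964)/(-3663756/4690632 - 1070963/439528) = (-148720 - 2968964)/(-3663756*1/4690632 - 1070963*1/439528) = -3117684/(-305313/390886 - 1070963/439528) = -3117684/(-276409027741/85902670904) = -3117684*(-85902670904/276409027741) = 267817382634666336/276409027741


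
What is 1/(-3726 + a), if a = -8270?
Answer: -1/11996 ≈ -8.3361e-5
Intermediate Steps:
1/(-3726 + a) = 1/(-3726 - 8270) = 1/(-11996) = -1/11996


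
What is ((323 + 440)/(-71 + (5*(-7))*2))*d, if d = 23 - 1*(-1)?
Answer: -6104/47 ≈ -129.87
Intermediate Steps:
d = 24 (d = 23 + 1 = 24)
((323 + 440)/(-71 + (5*(-7))*2))*d = ((323 + 440)/(-71 + (5*(-7))*2))*24 = (763/(-71 - 35*2))*24 = (763/(-71 - 70))*24 = (763/(-141))*24 = (763*(-1/141))*24 = -763/141*24 = -6104/47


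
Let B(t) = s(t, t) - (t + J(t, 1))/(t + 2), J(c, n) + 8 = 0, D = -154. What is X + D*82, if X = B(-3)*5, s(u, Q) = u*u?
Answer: -12638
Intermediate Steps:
s(u, Q) = u**2
J(c, n) = -8 (J(c, n) = -8 + 0 = -8)
B(t) = t**2 - (-8 + t)/(2 + t) (B(t) = t**2 - (t - 8)/(t + 2) = t**2 - (-8 + t)/(2 + t))
X = -10 (X = ((8 + (-3)**3 - 1*(-3) + 2*(-3)**2)/(2 - 3))*5 = ((8 - 27 + 3 + 2*9)/(-1))*5 = -(8 - 27 + 3 + 18)*5 = -1*2*5 = -2*5 = -10)
X + D*82 = -10 - 154*82 = -10 - 12628 = -12638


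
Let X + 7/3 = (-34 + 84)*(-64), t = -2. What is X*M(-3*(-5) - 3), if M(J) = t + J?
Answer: -96070/3 ≈ -32023.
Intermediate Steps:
M(J) = -2 + J
X = -9607/3 (X = -7/3 + (-34 + 84)*(-64) = -7/3 + 50*(-64) = -7/3 - 3200 = -9607/3 ≈ -3202.3)
X*M(-3*(-5) - 3) = -9607*(-2 + (-3*(-5) - 3))/3 = -9607*(-2 + (15 - 3))/3 = -9607*(-2 + 12)/3 = -9607/3*10 = -96070/3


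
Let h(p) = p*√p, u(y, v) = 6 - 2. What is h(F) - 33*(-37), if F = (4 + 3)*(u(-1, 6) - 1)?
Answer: 1221 + 21*√21 ≈ 1317.2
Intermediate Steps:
u(y, v) = 4
F = 21 (F = (4 + 3)*(4 - 1) = 7*3 = 21)
h(p) = p^(3/2)
h(F) - 33*(-37) = 21^(3/2) - 33*(-37) = 21*√21 + 1221 = 1221 + 21*√21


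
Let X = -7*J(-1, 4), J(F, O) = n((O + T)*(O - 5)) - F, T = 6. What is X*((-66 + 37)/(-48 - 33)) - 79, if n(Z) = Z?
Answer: -508/9 ≈ -56.444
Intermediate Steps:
J(F, O) = -F + (-5 + O)*(6 + O) (J(F, O) = (O + 6)*(O - 5) - F = (6 + O)*(-5 + O) - F = (-5 + O)*(6 + O) - F = -F + (-5 + O)*(6 + O))
X = 63 (X = -7*(-30 + 4 + 4² - 1*(-1)) = -7*(-30 + 4 + 16 + 1) = -7*(-9) = 63)
X*((-66 + 37)/(-48 - 33)) - 79 = 63*((-66 + 37)/(-48 - 33)) - 79 = 63*(-29/(-81)) - 79 = 63*(-29*(-1/81)) - 79 = 63*(29/81) - 79 = 203/9 - 79 = -508/9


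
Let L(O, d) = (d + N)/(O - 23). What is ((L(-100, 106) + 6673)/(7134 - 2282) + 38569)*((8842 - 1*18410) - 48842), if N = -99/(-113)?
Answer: -12660888090622035/5619829 ≈ -2.2529e+9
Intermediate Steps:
N = 99/113 (N = -99*(-1/113) = 99/113 ≈ 0.87611)
L(O, d) = (99/113 + d)/(-23 + O) (L(O, d) = (d + 99/113)/(O - 23) = (99/113 + d)/(-23 + O))
((L(-100, 106) + 6673)/(7134 - 2282) + 38569)*((8842 - 1*18410) - 48842) = (((99/113 + 106)/(-23 - 100) + 6673)/(7134 - 2282) + 38569)*((8842 - 1*18410) - 48842) = (((12077/113)/(-123) + 6673)/4852 + 38569)*((8842 - 18410) - 48842) = ((-1/123*12077/113 + 6673)*(1/4852) + 38569)*(-9568 - 48842) = ((-12077/13899 + 6673)*(1/4852) + 38569)*(-58410) = ((92735950/13899)*(1/4852) + 38569)*(-58410) = (46367975/33718974 + 38569)*(-58410) = (1300553476181/33718974)*(-58410) = -12660888090622035/5619829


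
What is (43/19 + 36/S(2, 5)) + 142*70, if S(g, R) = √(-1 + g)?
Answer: 189587/19 ≈ 9978.3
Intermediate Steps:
(43/19 + 36/S(2, 5)) + 142*70 = (43/19 + 36/(√(-1 + 2))) + 142*70 = (43*(1/19) + 36/(√1)) + 9940 = (43/19 + 36/1) + 9940 = (43/19 + 36*1) + 9940 = (43/19 + 36) + 9940 = 727/19 + 9940 = 189587/19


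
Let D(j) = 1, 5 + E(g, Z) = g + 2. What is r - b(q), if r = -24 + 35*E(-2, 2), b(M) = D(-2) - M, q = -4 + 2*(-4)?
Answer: -212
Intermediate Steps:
E(g, Z) = -3 + g (E(g, Z) = -5 + (g + 2) = -5 + (2 + g) = -3 + g)
q = -12 (q = -4 - 8 = -12)
b(M) = 1 - M
r = -199 (r = -24 + 35*(-3 - 2) = -24 + 35*(-5) = -24 - 175 = -199)
r - b(q) = -199 - (1 - 1*(-12)) = -199 - (1 + 12) = -199 - 1*13 = -199 - 13 = -212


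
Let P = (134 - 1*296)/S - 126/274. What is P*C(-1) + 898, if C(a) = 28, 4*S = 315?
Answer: 566854/685 ≈ 827.52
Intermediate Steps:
S = 315/4 (S = (¼)*315 = 315/4 ≈ 78.750)
P = -12069/4795 (P = (134 - 1*296)/(315/4) - 126/274 = (134 - 296)*(4/315) - 126*1/274 = -162*4/315 - 63/137 = -72/35 - 63/137 = -12069/4795 ≈ -2.5170)
P*C(-1) + 898 = -12069/4795*28 + 898 = -48276/685 + 898 = 566854/685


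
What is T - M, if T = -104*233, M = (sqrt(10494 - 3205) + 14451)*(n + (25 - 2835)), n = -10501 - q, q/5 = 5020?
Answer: 555053129 + 38411*sqrt(7289) ≈ 5.5833e+8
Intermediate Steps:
q = 25100 (q = 5*5020 = 25100)
n = -35601 (n = -10501 - 1*25100 = -10501 - 25100 = -35601)
M = -555077361 - 38411*sqrt(7289) (M = (sqrt(10494 - 3205) + 14451)*(-35601 + (25 - 2835)) = (sqrt(7289) + 14451)*(-35601 - 2810) = (14451 + sqrt(7289))*(-38411) = -555077361 - 38411*sqrt(7289) ≈ -5.5836e+8)
T = -24232
T - M = -24232 - (-555077361 - 38411*sqrt(7289)) = -24232 + (555077361 + 38411*sqrt(7289)) = 555053129 + 38411*sqrt(7289)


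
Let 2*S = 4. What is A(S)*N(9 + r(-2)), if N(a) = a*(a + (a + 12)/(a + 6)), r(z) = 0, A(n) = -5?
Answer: -468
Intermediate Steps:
S = 2 (S = (1/2)*4 = 2)
N(a) = a*(a + (12 + a)/(6 + a))
A(S)*N(9 + r(-2)) = -5*(9 + 0)*(12 + (9 + 0)**2 + 7*(9 + 0))/(6 + (9 + 0)) = -45*(12 + 9**2 + 7*9)/(6 + 9) = -45*(12 + 81 + 63)/15 = -45*156/15 = -5*468/5 = -468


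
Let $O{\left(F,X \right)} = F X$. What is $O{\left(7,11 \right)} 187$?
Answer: $14399$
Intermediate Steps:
$O{\left(7,11 \right)} 187 = 7 \cdot 11 \cdot 187 = 77 \cdot 187 = 14399$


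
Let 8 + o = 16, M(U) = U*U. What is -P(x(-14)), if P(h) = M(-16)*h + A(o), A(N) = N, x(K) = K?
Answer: 3576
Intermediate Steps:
M(U) = U²
o = 8 (o = -8 + 16 = 8)
P(h) = 8 + 256*h (P(h) = (-16)²*h + 8 = 256*h + 8 = 8 + 256*h)
-P(x(-14)) = -(8 + 256*(-14)) = -(8 - 3584) = -1*(-3576) = 3576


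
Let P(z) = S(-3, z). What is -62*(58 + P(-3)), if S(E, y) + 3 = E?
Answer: -3224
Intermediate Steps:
S(E, y) = -3 + E
P(z) = -6 (P(z) = -3 - 3 = -6)
-62*(58 + P(-3)) = -62*(58 - 6) = -62*52 = -3224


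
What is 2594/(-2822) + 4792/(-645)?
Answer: -7598077/910095 ≈ -8.3487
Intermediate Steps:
2594/(-2822) + 4792/(-645) = 2594*(-1/2822) + 4792*(-1/645) = -1297/1411 - 4792/645 = -7598077/910095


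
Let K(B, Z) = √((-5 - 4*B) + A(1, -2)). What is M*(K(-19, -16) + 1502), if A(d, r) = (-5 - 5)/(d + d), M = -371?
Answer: -557242 - 371*√66 ≈ -5.6026e+5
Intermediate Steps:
A(d, r) = -5/d (A(d, r) = -10*1/(2*d) = -5/d)
K(B, Z) = √(-10 - 4*B) (K(B, Z) = √((-5 - 4*B) - 5/1) = √((-5 - 4*B) - 5*1) = √((-5 - 4*B) - 5) = √(-10 - 4*B))
M*(K(-19, -16) + 1502) = -371*(√(-10 - 4*(-19)) + 1502) = -371*(√(-10 + 76) + 1502) = -371*(√66 + 1502) = -371*(1502 + √66) = -557242 - 371*√66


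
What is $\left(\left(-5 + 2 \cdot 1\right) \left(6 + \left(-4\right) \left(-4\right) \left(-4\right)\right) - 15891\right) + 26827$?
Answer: $11110$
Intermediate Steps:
$\left(\left(-5 + 2 \cdot 1\right) \left(6 + \left(-4\right) \left(-4\right) \left(-4\right)\right) - 15891\right) + 26827 = \left(\left(-5 + 2\right) \left(6 + 16 \left(-4\right)\right) - 15891\right) + 26827 = \left(- 3 \left(6 - 64\right) - 15891\right) + 26827 = \left(\left(-3\right) \left(-58\right) - 15891\right) + 26827 = \left(174 - 15891\right) + 26827 = -15717 + 26827 = 11110$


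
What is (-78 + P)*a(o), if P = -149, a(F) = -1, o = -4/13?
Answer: 227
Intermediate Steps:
o = -4/13 (o = -4*1/13 = -4/13 ≈ -0.30769)
(-78 + P)*a(o) = (-78 - 149)*(-1) = -227*(-1) = 227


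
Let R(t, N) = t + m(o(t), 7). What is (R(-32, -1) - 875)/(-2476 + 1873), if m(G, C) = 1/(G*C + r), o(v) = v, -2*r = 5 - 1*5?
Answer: 67723/45024 ≈ 1.5042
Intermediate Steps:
r = 0 (r = -(5 - 1*5)/2 = -(5 - 5)/2 = -½*0 = 0)
m(G, C) = 1/(C*G) (m(G, C) = 1/(G*C + 0) = 1/(C*G + 0) = 1/(C*G))
R(t, N) = t + 1/(7*t)
(R(-32, -1) - 875)/(-2476 + 1873) = ((-32 + (⅐)/(-32)) - 875)/(-2476 + 1873) = ((-32 + (⅐)*(-1/32)) - 875)/(-603) = ((-32 - 1/224) - 875)*(-1/603) = (-7169/224 - 875)*(-1/603) = -203169/224*(-1/603) = 67723/45024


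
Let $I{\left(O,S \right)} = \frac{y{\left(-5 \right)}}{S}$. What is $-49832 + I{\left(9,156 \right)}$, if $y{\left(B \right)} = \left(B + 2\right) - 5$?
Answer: $- \frac{1943450}{39} \approx -49832.0$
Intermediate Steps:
$y{\left(B \right)} = -3 + B$ ($y{\left(B \right)} = \left(2 + B\right) - 5 = -3 + B$)
$I{\left(O,S \right)} = - \frac{8}{S}$ ($I{\left(O,S \right)} = \frac{-3 - 5}{S} = - \frac{8}{S}$)
$-49832 + I{\left(9,156 \right)} = -49832 - \frac{8}{156} = -49832 - \frac{2}{39} = - \frac{1943450}{39}$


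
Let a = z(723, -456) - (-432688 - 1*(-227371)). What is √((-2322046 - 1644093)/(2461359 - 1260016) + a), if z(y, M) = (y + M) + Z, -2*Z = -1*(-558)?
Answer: 2*√74074136170208317/1201343 ≈ 453.10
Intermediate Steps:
Z = -279 (Z = -(-1)*(-558)/2 = -½*558 = -279)
z(y, M) = -279 + M + y (z(y, M) = (y + M) - 279 = (M + y) - 279 = -279 + M + y)
a = 205305 (a = (-279 - 456 + 723) - (-432688 - 1*(-227371)) = -12 - (-432688 + 227371) = -12 - 1*(-205317) = -12 + 205317 = 205305)
√((-2322046 - 1644093)/(2461359 - 1260016) + a) = √((-2322046 - 1644093)/(2461359 - 1260016) + 205305) = √(-3966139/1201343 + 205305) = √(246637758476/1201343) = 2*√74074136170208317/1201343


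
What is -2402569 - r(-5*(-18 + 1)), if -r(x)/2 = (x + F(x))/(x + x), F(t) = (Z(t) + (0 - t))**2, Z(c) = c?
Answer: -2402568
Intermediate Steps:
F(t) = 0 (F(t) = (t + (0 - t))**2 = (t - t)**2 = 0**2 = 0)
r(x) = -1 (r(x) = -2*(x + 0)/(x + x) = -2*x/(2*x) = -2*x*1/(2*x) = -2*1/2 = -1)
-2402569 - r(-5*(-18 + 1)) = -2402569 - 1*(-1) = -2402569 + 1 = -2402568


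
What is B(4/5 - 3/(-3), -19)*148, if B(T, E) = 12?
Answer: 1776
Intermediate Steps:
B(4/5 - 3/(-3), -19)*148 = 12*148 = 1776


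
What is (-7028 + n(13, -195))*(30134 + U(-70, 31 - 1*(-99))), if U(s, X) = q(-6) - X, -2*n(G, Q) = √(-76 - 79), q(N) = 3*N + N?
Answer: -210699440 - 14990*I*√155 ≈ -2.107e+8 - 1.8662e+5*I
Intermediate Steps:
q(N) = 4*N
n(G, Q) = -I*√155/2 (n(G, Q) = -√(-76 - 79)/2 = -I*√155/2)
U(s, X) = -24 - X (U(s, X) = 4*(-6) - X = -24 - X)
(-7028 + n(13, -195))*(30134 + U(-70, 31 - 1*(-99))) = (-7028 - I*√155/2)*(30134 + (-24 - (31 - 1*(-99)))) = (-7028 - I*√155/2)*(30134 + (-24 - (31 + 99))) = (-7028 - I*√155/2)*(30134 + (-24 - 1*130)) = (-7028 - I*√155/2)*(30134 + (-24 - 130)) = (-7028 - I*√155/2)*(30134 - 154) = (-7028 - I*√155/2)*29980 = -210699440 - 14990*I*√155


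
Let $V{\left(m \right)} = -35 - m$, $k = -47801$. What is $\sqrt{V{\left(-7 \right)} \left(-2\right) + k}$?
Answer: $3 i \sqrt{5305} \approx 218.51 i$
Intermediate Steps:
$\sqrt{V{\left(-7 \right)} \left(-2\right) + k} = \sqrt{\left(-35 - -7\right) \left(-2\right) - 47801} = \sqrt{\left(-35 + 7\right) \left(-2\right) - 47801} = \sqrt{\left(-28\right) \left(-2\right) - 47801} = \sqrt{56 - 47801} = \sqrt{-47745} = 3 i \sqrt{5305}$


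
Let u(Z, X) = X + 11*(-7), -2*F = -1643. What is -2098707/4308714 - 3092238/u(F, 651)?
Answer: -2220795636625/412200306 ≈ -5387.7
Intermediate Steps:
F = 1643/2 (F = -½*(-1643) = 1643/2 ≈ 821.50)
u(Z, X) = -77 + X (u(Z, X) = X - 77 = -77 + X)
-2098707/4308714 - 3092238/u(F, 651) = -2098707/4308714 - 3092238/(-77 + 651) = -2098707*1/4308714 - 3092238/574 = -699569/1436238 - 3092238*1/574 = -699569/1436238 - 1546119/287 = -2220795636625/412200306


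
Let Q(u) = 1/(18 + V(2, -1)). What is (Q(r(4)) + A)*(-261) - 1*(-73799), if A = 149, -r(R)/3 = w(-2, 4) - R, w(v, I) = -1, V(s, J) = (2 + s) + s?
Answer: 279193/8 ≈ 34899.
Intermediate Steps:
V(s, J) = 2 + 2*s
r(R) = 3 + 3*R (r(R) = -3*(-1 - R) = 3 + 3*R)
Q(u) = 1/24 (Q(u) = 1/(18 + (2 + 2*2)) = 1/(18 + (2 + 4)) = 1/(18 + 6) = 1/24)
(Q(r(4)) + A)*(-261) - 1*(-73799) = (1/24 + 149)*(-261) - 1*(-73799) = (3577/24)*(-261) + 73799 = -311199/8 + 73799 = 279193/8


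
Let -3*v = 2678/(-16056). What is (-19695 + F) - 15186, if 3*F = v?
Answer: -2520220673/72252 ≈ -34881.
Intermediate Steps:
v = 1339/24084 (v = -2678/(3*(-16056)) = -2678*(-1)/(3*16056) = -⅓*(-1339/8028) = 1339/24084 ≈ 0.055597)
F = 1339/72252 (F = (⅓)*(1339/24084) = 1339/72252 ≈ 0.018532)
(-19695 + F) - 15186 = (-19695 + 1339/72252) - 15186 = -1423001801/72252 - 15186 = -2520220673/72252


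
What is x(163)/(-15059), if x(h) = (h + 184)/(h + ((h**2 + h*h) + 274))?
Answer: -347/806785925 ≈ -4.3010e-7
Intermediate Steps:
x(h) = (184 + h)/(274 + h + 2*h**2) (x(h) = (184 + h)/(h + ((h**2 + h**2) + 274)) = (184 + h)/(h + (2*h**2 + 274)) = (184 + h)/(h + (274 + 2*h**2)) = (184 + h)/(274 + h + 2*h**2))
x(163)/(-15059) = ((184 + 163)/(274 + 163 + 2*163**2))/(-15059) = (347/(274 + 163 + 2*26569))*(-1/15059) = (347/(274 + 163 + 53138))*(-1/15059) = (347/53575)*(-1/15059) = -347/806785925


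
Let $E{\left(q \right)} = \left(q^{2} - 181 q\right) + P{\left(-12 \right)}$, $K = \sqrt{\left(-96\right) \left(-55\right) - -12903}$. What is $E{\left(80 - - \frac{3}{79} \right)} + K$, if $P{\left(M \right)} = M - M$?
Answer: $- \frac{50432248}{6241} + \sqrt{18183} \approx -7946.0$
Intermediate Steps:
$P{\left(M \right)} = 0$
$K = \sqrt{18183}$ ($K = \sqrt{5280 + 12903} = \sqrt{18183} \approx 134.84$)
$E{\left(q \right)} = q^{2} - 181 q$ ($E{\left(q \right)} = \left(q^{2} - 181 q\right) + 0 = q^{2} - 181 q$)
$E{\left(80 - - \frac{3}{79} \right)} + K = \left(80 - - \frac{3}{79}\right) \left(-181 + \left(80 - - \frac{3}{79}\right)\right) + \sqrt{18183} = \left(80 + \frac{3}{79}\right) \left(-181 + \left(80 + \frac{3}{79}\right)\right) + \sqrt{18183} = \frac{6323 \left(-181 + \frac{6323}{79}\right)}{79} + \sqrt{18183} = \frac{6323}{79} \left(- \frac{7976}{79}\right) + \sqrt{18183} = - \frac{50432248}{6241} + \sqrt{18183}$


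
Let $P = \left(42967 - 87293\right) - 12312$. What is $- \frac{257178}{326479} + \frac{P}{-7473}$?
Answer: $\frac{16569226408}{2439777567} \approx 6.7913$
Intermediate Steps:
$P = -56638$ ($P = -44326 - 12312 = -56638$)
$- \frac{257178}{326479} + \frac{P}{-7473} = - \frac{257178}{326479} - \frac{56638}{-7473} = \left(-257178\right) \frac{1}{326479} - - \frac{56638}{7473} = - \frac{257178}{326479} + \frac{56638}{7473} = \frac{16569226408}{2439777567}$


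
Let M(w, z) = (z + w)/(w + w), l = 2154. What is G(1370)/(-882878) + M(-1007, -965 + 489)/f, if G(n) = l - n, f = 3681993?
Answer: -2906234635547/3273505870164978 ≈ -0.00088780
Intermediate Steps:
M(w, z) = (w + z)/(2*w) (M(w, z) = (w + z)/((2*w)) = (w + z)*(1/(2*w)) = (w + z)/(2*w))
G(n) = 2154 - n
G(1370)/(-882878) + M(-1007, -965 + 489)/f = (2154 - 1*1370)/(-882878) + ((1/2)*(-1007 + (-965 + 489))/(-1007))/3681993 = (2154 - 1370)*(-1/882878) + ((1/2)*(-1/1007)*(-1007 - 476))*(1/3681993) = 784*(-1/882878) + ((1/2)*(-1/1007)*(-1483))*(1/3681993) = -392/441439 + (1483/2014)*(1/3681993) = -392/441439 + 1483/7415533902 = -2906234635547/3273505870164978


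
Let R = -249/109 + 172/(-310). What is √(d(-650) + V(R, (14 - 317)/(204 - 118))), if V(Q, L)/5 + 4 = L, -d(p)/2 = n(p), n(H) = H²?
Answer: I*√6249898210/86 ≈ 919.26*I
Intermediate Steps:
d(p) = -2*p²
R = -47969/16895 (R = -249*1/109 + 172*(-1/310) = -249/109 - 86/155 = -47969/16895 ≈ -2.8392)
V(Q, L) = -20 + 5*L
√(d(-650) + V(R, (14 - 317)/(204 - 118))) = √(-2*(-650)² + (-20 + 5*((14 - 317)/(204 - 118)))) = √(-2*422500 + (-20 + 5*(-303/86))) = √(-845000 + (-20 + 5*(-303*1/86))) = √(-845000 + (-20 + 5*(-303/86))) = √(-845000 + (-20 - 1515/86)) = √(-845000 - 3235/86) = √(-72673235/86) = I*√6249898210/86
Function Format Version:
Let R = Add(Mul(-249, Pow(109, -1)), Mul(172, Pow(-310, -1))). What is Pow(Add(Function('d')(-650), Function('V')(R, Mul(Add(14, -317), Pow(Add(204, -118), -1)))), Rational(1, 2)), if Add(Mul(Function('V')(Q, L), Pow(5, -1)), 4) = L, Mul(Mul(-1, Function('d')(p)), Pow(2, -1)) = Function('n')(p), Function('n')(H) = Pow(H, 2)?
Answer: Mul(Rational(1, 86), I, Pow(6249898210, Rational(1, 2))) ≈ Mul(919.26, I)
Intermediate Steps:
Function('d')(p) = Mul(-2, Pow(p, 2))
R = Rational(-47969, 16895) (R = Add(Mul(-249, Rational(1, 109)), Mul(172, Rational(-1, 310))) = Add(Rational(-249, 109), Rational(-86, 155)) = Rational(-47969, 16895) ≈ -2.8392)
Function('V')(Q, L) = Add(-20, Mul(5, L))
Pow(Add(Function('d')(-650), Function('V')(R, Mul(Add(14, -317), Pow(Add(204, -118), -1)))), Rational(1, 2)) = Pow(Add(Mul(-2, Pow(-650, 2)), Add(-20, Mul(5, Mul(Add(14, -317), Pow(Add(204, -118), -1))))), Rational(1, 2)) = Pow(Add(Mul(-2, 422500), Add(-20, Mul(5, Mul(-303, Pow(86, -1))))), Rational(1, 2)) = Pow(Add(-845000, Add(-20, Mul(5, Mul(-303, Rational(1, 86))))), Rational(1, 2)) = Pow(Add(-845000, Add(-20, Mul(5, Rational(-303, 86)))), Rational(1, 2)) = Pow(Add(-845000, Add(-20, Rational(-1515, 86))), Rational(1, 2)) = Pow(Add(-845000, Rational(-3235, 86)), Rational(1, 2)) = Pow(Rational(-72673235, 86), Rational(1, 2)) = Mul(Rational(1, 86), I, Pow(6249898210, Rational(1, 2)))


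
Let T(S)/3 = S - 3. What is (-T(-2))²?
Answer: 225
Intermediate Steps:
T(S) = -9 + 3*S (T(S) = 3*(S - 3) = 3*(-3 + S) = -9 + 3*S)
(-T(-2))² = (-(-9 + 3*(-2)))² = (-(-9 - 6))² = (-1*(-15))² = 15² = 225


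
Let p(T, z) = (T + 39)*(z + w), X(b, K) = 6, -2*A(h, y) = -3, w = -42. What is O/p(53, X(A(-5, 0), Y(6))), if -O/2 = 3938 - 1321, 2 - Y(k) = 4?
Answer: 2617/1656 ≈ 1.5803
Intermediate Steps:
Y(k) = -2 (Y(k) = 2 - 1*4 = 2 - 4 = -2)
A(h, y) = 3/2 (A(h, y) = -1/2*(-3) = 3/2)
p(T, z) = (-42 + z)*(39 + T) (p(T, z) = (T + 39)*(z - 42) = (39 + T)*(-42 + z) = (-42 + z)*(39 + T))
O = -5234 (O = -2*(3938 - 1321) = -2*2617 = -5234)
O/p(53, X(A(-5, 0), Y(6))) = -5234/(-1638 - 42*53 + 39*6 + 53*6) = -5234/(-1638 - 2226 + 234 + 318) = -5234/(-3312) = -5234*(-1/3312) = 2617/1656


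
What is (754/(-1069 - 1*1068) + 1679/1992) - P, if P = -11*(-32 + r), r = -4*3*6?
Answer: -4867812121/4256904 ≈ -1143.5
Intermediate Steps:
r = -72 (r = -12*6 = -72)
P = 1144 (P = -11*(-32 - 72) = -11*(-104) = 1144)
(754/(-1069 - 1*1068) + 1679/1992) - P = (754/(-1069 - 1*1068) + 1679/1992) - 1*1144 = (754/(-1069 - 1068) + 1679*(1/1992)) - 1144 = (754/(-2137) + 1679/1992) - 1144 = (754*(-1/2137) + 1679/1992) - 1144 = (-754/2137 + 1679/1992) - 1144 = 2086055/4256904 - 1144 = -4867812121/4256904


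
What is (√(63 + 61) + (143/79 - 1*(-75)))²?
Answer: 37594508/6241 + 24272*√31/79 ≈ 7734.4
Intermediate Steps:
(√(63 + 61) + (143/79 - 1*(-75)))² = (√124 + (143*(1/79) + 75))² = (2*√31 + (143/79 + 75))² = (2*√31 + 6068/79)² = (6068/79 + 2*√31)²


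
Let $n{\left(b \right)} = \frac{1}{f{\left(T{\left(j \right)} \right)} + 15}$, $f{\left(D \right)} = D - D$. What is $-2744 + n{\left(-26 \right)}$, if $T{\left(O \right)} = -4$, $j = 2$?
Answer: $- \frac{41159}{15} \approx -2743.9$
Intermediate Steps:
$f{\left(D \right)} = 0$
$n{\left(b \right)} = \frac{1}{15}$ ($n{\left(b \right)} = \frac{1}{0 + 15} = \frac{1}{15}$)
$-2744 + n{\left(-26 \right)} = -2744 + \frac{1}{15} = - \frac{41159}{15}$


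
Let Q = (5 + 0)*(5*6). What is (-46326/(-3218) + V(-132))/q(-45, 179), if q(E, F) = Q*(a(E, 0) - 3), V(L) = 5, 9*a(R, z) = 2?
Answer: -46812/1005625 ≈ -0.046550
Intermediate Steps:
a(R, z) = 2/9 (a(R, z) = (1/9)*2 = 2/9)
Q = 150 (Q = 5*30 = 150)
q(E, F) = -1250/3 (q(E, F) = 150*(2/9 - 3) = 150*(-25/9) = -1250/3)
(-46326/(-3218) + V(-132))/q(-45, 179) = (-46326/(-3218) + 5)/(-1250/3) = (-46326*(-1/3218) + 5)*(-3/1250) = (23163/1609 + 5)*(-3/1250) = (31208/1609)*(-3/1250) = -46812/1005625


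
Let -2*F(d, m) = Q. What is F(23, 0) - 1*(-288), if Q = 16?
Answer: 280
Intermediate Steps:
F(d, m) = -8 (F(d, m) = -1/2*16 = -8)
F(23, 0) - 1*(-288) = -8 - 1*(-288) = -8 + 288 = 280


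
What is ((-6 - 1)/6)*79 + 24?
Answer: -409/6 ≈ -68.167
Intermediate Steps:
((-6 - 1)/6)*79 + 24 = -7*⅙*79 + 24 = -7/6*79 + 24 = -553/6 + 24 = -409/6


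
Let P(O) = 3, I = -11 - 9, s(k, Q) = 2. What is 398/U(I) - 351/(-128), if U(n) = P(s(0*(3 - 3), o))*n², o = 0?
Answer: 29509/9600 ≈ 3.0739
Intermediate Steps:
I = -20
U(n) = 3*n²
398/U(I) - 351/(-128) = 398/((3*(-20)²)) - 351/(-128) = 398/((3*400)) - 351*(-1/128) = 398/1200 + 351/128 = 398*(1/1200) + 351/128 = 199/600 + 351/128 = 29509/9600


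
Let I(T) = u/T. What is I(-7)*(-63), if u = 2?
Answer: 18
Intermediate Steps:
I(T) = 2/T
I(-7)*(-63) = (2/(-7))*(-63) = (2*(-1/7))*(-63) = -2/7*(-63) = 18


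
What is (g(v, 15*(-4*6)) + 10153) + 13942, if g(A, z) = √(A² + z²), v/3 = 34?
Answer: 24095 + 6*√3889 ≈ 24469.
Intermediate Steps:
v = 102 (v = 3*34 = 102)
(g(v, 15*(-4*6)) + 10153) + 13942 = (√(102² + (15*(-4*6))²) + 10153) + 13942 = (√(10404 + (15*(-24))²) + 10153) + 13942 = (√(10404 + (-360)²) + 10153) + 13942 = (√(10404 + 129600) + 10153) + 13942 = (√140004 + 10153) + 13942 = (6*√3889 + 10153) + 13942 = (10153 + 6*√3889) + 13942 = 24095 + 6*√3889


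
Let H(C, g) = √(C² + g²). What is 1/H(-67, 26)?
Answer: √5165/5165 ≈ 0.013914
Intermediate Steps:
1/H(-67, 26) = 1/(√((-67)² + 26²)) = 1/(√(4489 + 676)) = 1/(√5165) = √5165/5165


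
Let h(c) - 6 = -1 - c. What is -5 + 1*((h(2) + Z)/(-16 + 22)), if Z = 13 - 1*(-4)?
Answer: -5/3 ≈ -1.6667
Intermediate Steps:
h(c) = 5 - c (h(c) = 6 + (-1 - c) = 5 - c)
Z = 17 (Z = 13 + 4 = 17)
-5 + 1*((h(2) + Z)/(-16 + 22)) = -5 + 1*(((5 - 1*2) + 17)/(-16 + 22)) = -5 + 1*(((5 - 2) + 17)/6) = -5 + 1*((3 + 17)*(1/6)) = -5 + 1*(20*(1/6)) = -5 + 1*(10/3) = -5 + 10/3 = -5/3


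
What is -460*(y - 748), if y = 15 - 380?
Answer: 511980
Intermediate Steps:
y = -365
-460*(y - 748) = -460*(-365 - 748) = -460*(-1113) = 511980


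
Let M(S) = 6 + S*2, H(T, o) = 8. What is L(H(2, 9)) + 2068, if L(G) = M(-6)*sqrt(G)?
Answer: 2068 - 12*sqrt(2) ≈ 2051.0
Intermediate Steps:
M(S) = 6 + 2*S
L(G) = -6*sqrt(G) (L(G) = (6 + 2*(-6))*sqrt(G) = (6 - 12)*sqrt(G) = -6*sqrt(G))
L(H(2, 9)) + 2068 = -12*sqrt(2) + 2068 = 2068 - 12*sqrt(2)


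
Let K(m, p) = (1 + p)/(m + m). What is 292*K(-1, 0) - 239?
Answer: -385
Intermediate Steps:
K(m, p) = (1 + p)/(2*m) (K(m, p) = (1 + p)/((2*m)) = (1 + p)*(1/(2*m)) = (1 + p)/(2*m))
292*K(-1, 0) - 239 = 292*((½)*(1 + 0)/(-1)) - 239 = 292*((½)*(-1)*1) - 239 = 292*(-½) - 239 = -146 - 239 = -385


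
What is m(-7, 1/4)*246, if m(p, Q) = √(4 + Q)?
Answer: 123*√17 ≈ 507.14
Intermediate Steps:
m(-7, 1/4)*246 = √(4 + 1/4)*246 = √(4 + ¼)*246 = √(17/4)*246 = (√17/2)*246 = 123*√17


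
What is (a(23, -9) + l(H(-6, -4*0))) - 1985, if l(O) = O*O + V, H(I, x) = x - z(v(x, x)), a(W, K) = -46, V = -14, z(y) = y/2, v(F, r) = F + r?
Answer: -2045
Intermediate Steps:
z(y) = y/2 (z(y) = y*(1/2) = y/2)
H(I, x) = 0 (H(I, x) = x - (x + x)/2 = x - 2*x/2 = x - x = 0)
l(O) = -14 + O**2 (l(O) = O*O - 14 = O**2 - 14 = -14 + O**2)
(a(23, -9) + l(H(-6, -4*0))) - 1985 = (-46 + (-14 + 0**2)) - 1985 = (-46 + (-14 + 0)) - 1985 = (-46 - 14) - 1985 = -60 - 1985 = -2045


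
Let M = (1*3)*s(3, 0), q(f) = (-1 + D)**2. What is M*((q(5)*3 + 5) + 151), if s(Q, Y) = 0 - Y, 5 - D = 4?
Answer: 0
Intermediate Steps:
D = 1 (D = 5 - 1*4 = 5 - 4 = 1)
s(Q, Y) = -Y
q(f) = 0 (q(f) = (-1 + 1)**2 = 0**2 = 0)
M = 0 (M = (1*3)*(-1*0) = 3*0 = 0)
M*((q(5)*3 + 5) + 151) = 0*((0*3 + 5) + 151) = 0*((0 + 5) + 151) = 0*(5 + 151) = 0*156 = 0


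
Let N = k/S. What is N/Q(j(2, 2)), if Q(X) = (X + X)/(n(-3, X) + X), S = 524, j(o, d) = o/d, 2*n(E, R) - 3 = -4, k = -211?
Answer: -211/2096 ≈ -0.10067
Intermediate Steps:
n(E, R) = -1/2 (n(E, R) = 3/2 + (1/2)*(-4) = 3/2 - 2 = -1/2)
Q(X) = 2*X/(-1/2 + X) (Q(X) = (X + X)/(-1/2 + X) = (2*X)/(-1/2 + X) = 2*X/(-1/2 + X))
N = -211/524 ≈ -0.40267
N/Q(j(2, 2)) = -211/(524*(4*(2/2)/(-1 + 2*(2/2)))) = -211/(524*(4*(2*(1/2))/(-1 + 2*(2*(1/2))))) = -211/(524*(4*1/(-1 + 2*1))) = -211/(524*(4*1/(-1 + 2))) = -211/(524*(4*1/1)) = -211/(524*(4*1*1)) = -211/524/4 = -211/524*1/4 = -211/2096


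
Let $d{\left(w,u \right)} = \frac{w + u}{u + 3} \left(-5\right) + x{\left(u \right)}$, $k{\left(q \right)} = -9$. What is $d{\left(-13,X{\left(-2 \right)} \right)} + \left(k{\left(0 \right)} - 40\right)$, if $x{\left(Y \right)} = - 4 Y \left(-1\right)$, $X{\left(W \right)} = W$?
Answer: $18$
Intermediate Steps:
$x{\left(Y \right)} = 4 Y$
$d{\left(w,u \right)} = 4 u - \frac{5 \left(u + w\right)}{3 + u}$ ($d{\left(w,u \right)} = \frac{w + u}{u + 3} \left(-5\right) + 4 u = \frac{u + w}{3 + u} \left(-5\right) + 4 u = - \frac{5 \left(u + w\right)}{3 + u} + 4 u = 4 u - \frac{5 \left(u + w\right)}{3 + u}$)
$d{\left(-13,X{\left(-2 \right)} \right)} + \left(k{\left(0 \right)} - 40\right) = \frac{\left(-5\right) \left(-13\right) + 4 \left(-2\right)^{2} + 7 \left(-2\right)}{3 - 2} - 49 = \frac{65 + 4 \cdot 4 - 14}{1} - 49 = 1 \left(65 + 16 - 14\right) - 49 = 1 \cdot 67 - 49 = 67 - 49 = 18$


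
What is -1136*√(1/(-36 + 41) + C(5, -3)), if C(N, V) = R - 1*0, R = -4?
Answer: -1136*I*√95/5 ≈ -2214.5*I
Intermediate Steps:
C(N, V) = -4 (C(N, V) = -4 - 1*0 = -4 + 0 = -4)
-1136*√(1/(-36 + 41) + C(5, -3)) = -1136*√(1/(-36 + 41) - 4) = -1136*√(1/5 - 4) = -1136*√(⅕ - 4) = -1136*I*√95/5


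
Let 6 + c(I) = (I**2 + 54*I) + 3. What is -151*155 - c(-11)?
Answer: -22929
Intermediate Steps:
c(I) = -3 + I**2 + 54*I (c(I) = -6 + ((I**2 + 54*I) + 3) = -6 + (3 + I**2 + 54*I) = -3 + I**2 + 54*I)
-151*155 - c(-11) = -151*155 - (-3 + (-11)**2 + 54*(-11)) = -23405 - (-3 + 121 - 594) = -23405 - 1*(-476) = -23405 + 476 = -22929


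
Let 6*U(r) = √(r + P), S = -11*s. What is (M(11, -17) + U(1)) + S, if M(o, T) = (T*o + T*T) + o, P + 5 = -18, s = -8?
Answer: 201 + I*√22/6 ≈ 201.0 + 0.78174*I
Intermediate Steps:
P = -23 (P = -5 - 18 = -23)
M(o, T) = o + T² + T*o (M(o, T) = (T*o + T²) + o = (T² + T*o) + o = o + T² + T*o)
S = 88 (S = -11*(-8) = 88)
U(r) = √(-23 + r)/6 (U(r) = √(r - 23)/6 = √(-23 + r)/6)
(M(11, -17) + U(1)) + S = ((11 + (-17)² - 17*11) + √(-23 + 1)/6) + 88 = ((11 + 289 - 187) + √(-22)/6) + 88 = (113 + (I*√22)/6) + 88 = (113 + I*√22/6) + 88 = 201 + I*√22/6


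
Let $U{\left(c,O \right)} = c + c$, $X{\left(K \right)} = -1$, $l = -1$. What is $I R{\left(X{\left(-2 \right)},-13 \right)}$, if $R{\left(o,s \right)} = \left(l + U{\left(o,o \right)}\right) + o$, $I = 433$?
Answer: $-1732$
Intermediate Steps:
$U{\left(c,O \right)} = 2 c$
$R{\left(o,s \right)} = -1 + 3 o$ ($R{\left(o,s \right)} = \left(-1 + 2 o\right) + o = -1 + 3 o$)
$I R{\left(X{\left(-2 \right)},-13 \right)} = 433 \left(-1 + 3 \left(-1\right)\right) = 433 \left(-1 - 3\right) = 433 \left(-4\right) = -1732$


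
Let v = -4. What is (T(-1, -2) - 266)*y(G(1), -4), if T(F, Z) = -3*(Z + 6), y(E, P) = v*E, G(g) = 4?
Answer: 4448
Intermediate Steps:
y(E, P) = -4*E
T(F, Z) = -18 - 3*Z (T(F, Z) = -3*(6 + Z) = -18 - 3*Z)
(T(-1, -2) - 266)*y(G(1), -4) = ((-18 - 3*(-2)) - 266)*(-4*4) = ((-18 + 6) - 266)*(-16) = (-12 - 266)*(-16) = -278*(-16) = 4448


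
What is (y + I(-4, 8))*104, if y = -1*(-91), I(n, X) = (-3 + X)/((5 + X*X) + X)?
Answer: 729248/77 ≈ 9470.8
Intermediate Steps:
I(n, X) = (-3 + X)/(5 + X + X²) (I(n, X) = (-3 + X)/((5 + X²) + X) = (-3 + X)/(5 + X + X²))
y = 91
(y + I(-4, 8))*104 = (91 + (-3 + 8)/(5 + 8 + 8²))*104 = (91 + 5/(5 + 8 + 64))*104 = (91 + 5/77)*104 = (7012/77)*104 = 729248/77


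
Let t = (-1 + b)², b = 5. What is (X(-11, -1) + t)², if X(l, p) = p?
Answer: 225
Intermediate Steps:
t = 16 (t = (-1 + 5)² = 4² = 16)
(X(-11, -1) + t)² = (-1 + 16)² = 15² = 225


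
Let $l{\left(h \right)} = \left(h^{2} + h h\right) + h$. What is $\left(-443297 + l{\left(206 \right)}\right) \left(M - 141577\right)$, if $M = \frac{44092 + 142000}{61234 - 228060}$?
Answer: $\frac{4230371284946993}{83413} \approx 5.0716 \cdot 10^{10}$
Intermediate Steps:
$l{\left(h \right)} = h + 2 h^{2}$ ($l{\left(h \right)} = \left(h^{2} + h^{2}\right) + h = 2 h^{2} + h = h + 2 h^{2}$)
$M = - \frac{93046}{83413}$ ($M = \frac{186092}{-166826} = 186092 \left(- \frac{1}{166826}\right) = - \frac{93046}{83413} \approx -1.1155$)
$\left(-443297 + l{\left(206 \right)}\right) \left(M - 141577\right) = \left(-443297 + 206 \left(1 + 2 \cdot 206\right)\right) \left(- \frac{93046}{83413} - 141577\right) = \left(-443297 + 206 \left(1 + 412\right)\right) \left(- \frac{11809455347}{83413}\right) = \left(-443297 + 206 \cdot 413\right) \left(- \frac{11809455347}{83413}\right) = \left(-443297 + 85078\right) \left(- \frac{11809455347}{83413}\right) = \left(-358219\right) \left(- \frac{11809455347}{83413}\right) = \frac{4230371284946993}{83413}$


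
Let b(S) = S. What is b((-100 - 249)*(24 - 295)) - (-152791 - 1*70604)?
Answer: 317974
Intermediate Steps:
b((-100 - 249)*(24 - 295)) - (-152791 - 1*70604) = (-100 - 249)*(24 - 295) - (-152791 - 1*70604) = -349*(-271) - (-152791 - 70604) = 94579 - 1*(-223395) = 94579 + 223395 = 317974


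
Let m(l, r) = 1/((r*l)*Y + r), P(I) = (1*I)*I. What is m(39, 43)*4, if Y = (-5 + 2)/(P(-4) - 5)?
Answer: -22/2279 ≈ -0.0096534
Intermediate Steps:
P(I) = I**2 (P(I) = I*I = I**2)
Y = -3/11 (Y = (-5 + 2)/((-4)**2 - 5) = -3/(16 - 5) = -3/11 ≈ -0.27273)
m(l, r) = 1/(r - 3*l*r/11) (m(l, r) = 1/((r*l)*(-3/11) + r) = 1/((l*r)*(-3/11) + r) = 1/(-3*l*r/11 + r) = 1/(r - 3*l*r/11))
m(39, 43)*4 = (11/(43*(11 - 3*39)))*4 = (11*(1/43)/(11 - 117))*4 = (11*(1/43)/(-106))*4 = (11*(1/43)*(-1/106))*4 = -11/4558*4 = -22/2279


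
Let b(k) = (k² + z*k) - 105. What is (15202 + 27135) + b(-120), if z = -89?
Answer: 67312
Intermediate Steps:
b(k) = -105 + k² - 89*k (b(k) = (k² - 89*k) - 105 = -105 + k² - 89*k)
(15202 + 27135) + b(-120) = (15202 + 27135) + (-105 + (-120)² - 89*(-120)) = 42337 + (-105 + 14400 + 10680) = 42337 + 24975 = 67312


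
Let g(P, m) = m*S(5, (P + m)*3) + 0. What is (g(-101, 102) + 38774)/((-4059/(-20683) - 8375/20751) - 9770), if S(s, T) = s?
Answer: -8430207589986/2096651973613 ≈ -4.0208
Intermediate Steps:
g(P, m) = 5*m (g(P, m) = m*5 + 0 = 5*m + 0 = 5*m)
(g(-101, 102) + 38774)/((-4059/(-20683) - 8375/20751) - 9770) = (5*102 + 38774)/((-4059/(-20683) - 8375/20751) - 9770) = (510 + 38774)/((-4059*(-1/20683) - 8375*1/20751) - 9770) = 39284/((4059/20683 - 8375/20751) - 9770) = 39284/(-88991816/429192933 - 9770) = 39284/(-4193303947226/429192933) = 39284*(-429192933/4193303947226) = -8430207589986/2096651973613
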